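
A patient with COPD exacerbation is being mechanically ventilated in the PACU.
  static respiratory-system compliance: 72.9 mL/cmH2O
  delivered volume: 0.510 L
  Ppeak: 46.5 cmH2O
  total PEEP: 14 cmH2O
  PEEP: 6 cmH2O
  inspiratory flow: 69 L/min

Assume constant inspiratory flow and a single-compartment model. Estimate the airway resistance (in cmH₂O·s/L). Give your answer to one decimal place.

Flow: 69 L/min ÷ 60 = 1.15 L/s.
Total PEEP = 14 cmH2O (set 6 + intrinsic 8); this is the baseline alveolar pressure.
Equation of motion (constant flow): PIP = Vt/C + R·V̇ + PEEP.
R·V̇ = PIP − Vt/C − PEEP = 46.5 − 510/72.9 − 14 = 46.5 − 6.996 − 14 = 25.504 cmH2O.
R = 25.504 / 1.15 = 22.177 cmH2O·s/L.

22.2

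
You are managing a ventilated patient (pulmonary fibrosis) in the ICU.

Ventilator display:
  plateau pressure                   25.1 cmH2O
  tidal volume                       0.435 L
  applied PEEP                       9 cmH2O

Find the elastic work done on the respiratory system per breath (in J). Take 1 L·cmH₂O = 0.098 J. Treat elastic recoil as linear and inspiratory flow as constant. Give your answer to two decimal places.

Elastic work ≈ ½ × (Pplat − PEEP) × Vt = 0.5 × (25.1 − 9) × 0.435 L = 0.5 × 16.1 × 0.435 = 3.502 L·cmH2O.
× 0.098 J/(L·cmH2O) → 0.3432 J.

0.34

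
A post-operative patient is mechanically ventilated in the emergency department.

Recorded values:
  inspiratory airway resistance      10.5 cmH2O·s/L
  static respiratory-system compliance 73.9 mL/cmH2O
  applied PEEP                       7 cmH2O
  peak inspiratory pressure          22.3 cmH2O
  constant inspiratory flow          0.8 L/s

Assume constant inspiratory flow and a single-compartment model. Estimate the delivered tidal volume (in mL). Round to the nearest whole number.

510

Equation of motion (constant flow): PIP = Vt/C + R·V̇ + PEEP.
Vt/C = PIP − R·V̇ − PEEP = 22.3 − 8.4 − 7 = 6.9 cmH2O.
Vt = C × 6.9 = 73.9 × 6.9 = 509.91 mL.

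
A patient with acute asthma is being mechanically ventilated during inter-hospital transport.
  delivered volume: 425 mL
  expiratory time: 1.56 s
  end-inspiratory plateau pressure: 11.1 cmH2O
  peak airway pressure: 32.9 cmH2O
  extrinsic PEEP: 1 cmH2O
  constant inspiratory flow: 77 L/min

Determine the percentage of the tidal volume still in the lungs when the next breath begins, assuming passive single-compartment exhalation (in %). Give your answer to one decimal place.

11.3

Flow: 77 L/min ÷ 60 = 1.2833 L/s.
R = (PIP − Pplat)/V̇ = (32.9 − 11.1) / 1.2833 = 21.8/1.2833 = 16.987 cmH2O·s/L.
C = Vt/(Pplat − PEEP) = 425.0 / (11.1 − 1) = 425.0/10.1 = 42.079 mL/cmH2O.
τ = R × C = 16.987 × 0.04208 L/cmH2O = 0.7148 s.
Fraction remaining at end-expiration = e^(−Te/τ) = e^(−1.56/0.7148) = 0.1128 → 11.28%.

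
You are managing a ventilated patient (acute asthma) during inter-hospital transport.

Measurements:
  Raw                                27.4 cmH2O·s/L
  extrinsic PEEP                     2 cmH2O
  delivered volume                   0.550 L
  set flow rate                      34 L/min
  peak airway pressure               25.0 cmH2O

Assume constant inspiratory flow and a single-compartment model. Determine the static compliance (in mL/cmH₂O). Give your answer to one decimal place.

73.6

Flow: 34 L/min ÷ 60 = 0.5667 L/s.
Equation of motion (constant flow): PIP = Vt/C + R·V̇ + PEEP.
Vt/C = PIP − R·V̇ − PEEP = 25.0 − 27.4×0.5667 − 2 = 25.0 − 15.528 − 2 = 7.472 cmH2O.
C = Vt / 7.472 = 550 / 7.472 = 73.608 mL/cmH2O.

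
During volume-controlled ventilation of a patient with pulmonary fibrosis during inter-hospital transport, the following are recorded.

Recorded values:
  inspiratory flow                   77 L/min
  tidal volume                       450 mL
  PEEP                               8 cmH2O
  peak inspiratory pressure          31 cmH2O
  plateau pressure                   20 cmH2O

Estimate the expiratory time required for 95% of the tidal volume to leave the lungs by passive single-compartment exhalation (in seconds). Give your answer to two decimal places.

Flow: 77 L/min ÷ 60 = 1.2833 L/s.
R = (PIP − Pplat)/V̇ = (31 − 20) / 1.2833 = 11.0/1.2833 = 8.572 cmH2O·s/L.
C = Vt/(Pplat − PEEP) = 450.0 / (20 − 8) = 450.0/12.0 = 37.5 mL/cmH2O.
τ = R × C = 8.572 × 0.0375 L/cmH2O = 0.3215 s.
t = −τ·ln(1 − 0.95) = −0.3215·ln(0.05) = 0.9631 s.

0.96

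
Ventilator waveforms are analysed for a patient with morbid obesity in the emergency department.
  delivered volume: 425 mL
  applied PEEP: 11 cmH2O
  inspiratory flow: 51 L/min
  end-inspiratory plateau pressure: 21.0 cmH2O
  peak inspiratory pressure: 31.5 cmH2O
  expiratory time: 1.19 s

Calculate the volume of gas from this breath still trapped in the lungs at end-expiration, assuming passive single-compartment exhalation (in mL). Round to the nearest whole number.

44

Flow: 51 L/min ÷ 60 = 0.85 L/s.
R = (PIP − Pplat)/V̇ = (31.5 − 21.0) / 0.85 = 10.5/0.85 = 12.353 cmH2O·s/L.
C = Vt/(Pplat − PEEP) = 425.0 / (21.0 − 11) = 425.0/10.0 = 42.5 mL/cmH2O.
τ = R × C = 12.353 × 0.0425 L/cmH2O = 0.525 s.
Fraction remaining = e^(−Te/τ) = e^(−1.19/0.525) = 0.1037.
Trapped volume = 425.0 × 0.1037 = 44.073 mL.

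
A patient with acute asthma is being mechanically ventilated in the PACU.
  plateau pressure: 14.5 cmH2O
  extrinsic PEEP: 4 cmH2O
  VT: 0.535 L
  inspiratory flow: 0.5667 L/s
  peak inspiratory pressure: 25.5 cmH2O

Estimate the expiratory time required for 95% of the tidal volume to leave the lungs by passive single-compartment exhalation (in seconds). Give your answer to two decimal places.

2.96

R = (PIP − Pplat)/V̇ = (25.5 − 14.5) / 0.5667 = 11.0/0.5667 = 19.411 cmH2O·s/L.
C = Vt/(Pplat − PEEP) = 535.0 / (14.5 − 4) = 535.0/10.5 = 50.952 mL/cmH2O.
τ = R × C = 19.411 × 0.05095 L/cmH2O = 0.989 s.
t = −τ·ln(1 − 0.95) = −0.989·ln(0.05) = 2.963 s.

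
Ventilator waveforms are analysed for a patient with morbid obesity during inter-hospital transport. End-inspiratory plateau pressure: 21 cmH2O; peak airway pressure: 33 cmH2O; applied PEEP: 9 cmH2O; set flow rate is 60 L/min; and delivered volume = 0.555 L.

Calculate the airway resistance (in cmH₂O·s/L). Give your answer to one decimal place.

Flow: 60 L/min ÷ 60 = 1 L/s.
Raw = (PIP − Pplat) / flow = (33 − 21) / 1 = 12.0 / 1 = 12.0 cmH2O·s/L.

12.0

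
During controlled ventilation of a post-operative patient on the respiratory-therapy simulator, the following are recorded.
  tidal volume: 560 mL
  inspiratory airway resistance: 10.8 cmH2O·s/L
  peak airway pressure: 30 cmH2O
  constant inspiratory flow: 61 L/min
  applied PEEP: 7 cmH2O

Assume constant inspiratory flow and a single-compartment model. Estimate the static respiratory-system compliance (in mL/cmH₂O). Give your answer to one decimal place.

Flow: 61 L/min ÷ 60 = 1.0167 L/s.
Equation of motion (constant flow): PIP = Vt/C + R·V̇ + PEEP.
Vt/C = PIP − R·V̇ − PEEP = 30 − 10.8×1.0167 − 7 = 30 − 10.98 − 7 = 12.02 cmH2O.
C = Vt / 12.02 = 560 / 12.02 = 46.589 mL/cmH2O.

46.6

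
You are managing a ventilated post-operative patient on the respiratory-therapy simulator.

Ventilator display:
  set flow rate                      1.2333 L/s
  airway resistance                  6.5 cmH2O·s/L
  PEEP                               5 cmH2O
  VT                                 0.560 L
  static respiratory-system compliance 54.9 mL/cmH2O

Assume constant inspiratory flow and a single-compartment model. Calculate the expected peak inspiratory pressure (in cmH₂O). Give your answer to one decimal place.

Equation of motion (constant flow): PIP = Vt/C + R·V̇ + PEEP.
PIP = 560/54.9 + 6.5×1.2333 + 5 = 10.2 + 8.016 + 5 = 23.216 cmH2O.

23.2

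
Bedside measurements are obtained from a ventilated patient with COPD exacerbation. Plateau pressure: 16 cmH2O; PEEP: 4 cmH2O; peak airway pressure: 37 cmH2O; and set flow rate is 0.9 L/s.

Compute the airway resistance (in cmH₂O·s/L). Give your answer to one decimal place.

23.3

Raw = (PIP − Pplat) / flow = (37 − 16) / 0.9 = 21.0 / 0.9 = 23.333 cmH2O·s/L.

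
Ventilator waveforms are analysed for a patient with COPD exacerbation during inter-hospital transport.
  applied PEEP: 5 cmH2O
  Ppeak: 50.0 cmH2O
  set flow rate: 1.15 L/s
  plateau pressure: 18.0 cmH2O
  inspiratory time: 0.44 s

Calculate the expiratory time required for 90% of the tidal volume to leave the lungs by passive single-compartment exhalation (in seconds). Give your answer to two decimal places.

Vt = flow × Ti = 1.15 L/s × 0.44 s × 1000 mL/L = 506.0 mL.
R = (PIP − Pplat)/V̇ = (50.0 − 18.0) / 1.15 = 32.0/1.15 = 27.826 cmH2O·s/L.
C = Vt/(Pplat − PEEP) = 506.0 / (18.0 − 5) = 506.0/13.0 = 38.923 mL/cmH2O.
τ = R × C = 27.826 × 0.03892 L/cmH2O = 1.083 s.
t = −τ·ln(1 − 0.90) = −1.083·ln(0.1) = 2.494 s.

2.49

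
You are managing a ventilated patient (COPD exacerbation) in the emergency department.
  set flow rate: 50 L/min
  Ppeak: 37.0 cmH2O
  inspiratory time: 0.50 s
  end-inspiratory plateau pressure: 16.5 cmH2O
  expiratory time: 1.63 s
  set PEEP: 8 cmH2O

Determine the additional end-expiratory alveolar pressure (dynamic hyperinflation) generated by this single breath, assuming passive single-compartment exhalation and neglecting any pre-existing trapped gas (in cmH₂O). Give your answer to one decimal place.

2.2

Flow: 50 L/min ÷ 60 = 0.8333 L/s.
Vt = flow × Ti = 0.8333 L/s × 0.50 s × 1000 mL/L = 416.65 mL.
R = (PIP − Pplat)/V̇ = (37.0 − 16.5) / 0.8333 = 20.5/0.8333 = 24.601 cmH2O·s/L.
C = Vt/(Pplat − PEEP) = 416.65 / (16.5 − 8) = 416.65/8.5 = 49.018 mL/cmH2O.
τ = R × C = 24.601 × 0.04902 L/cmH2O = 1.206 s.
Fraction remaining = e^(−Te/τ) = e^(−1.63/1.206) = 0.2588; trapped volume = 416.65 × 0.2588 = 107.83 mL.
Additional alveolar pressure from trapping ≈ V_trapped / C = 107.83 / 49.018 = 2.2 cmH2O.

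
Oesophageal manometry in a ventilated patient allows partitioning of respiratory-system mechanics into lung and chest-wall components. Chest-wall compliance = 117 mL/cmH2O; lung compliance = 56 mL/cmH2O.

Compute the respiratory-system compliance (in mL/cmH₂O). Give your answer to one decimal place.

Lung and chest wall are elastances in series: 1/Crs = 1/CL + 1/Ccw.
1/Crs = 1/56 + 1/117 = 0.0264.
Crs = 37.879 mL/cmH2O.

37.9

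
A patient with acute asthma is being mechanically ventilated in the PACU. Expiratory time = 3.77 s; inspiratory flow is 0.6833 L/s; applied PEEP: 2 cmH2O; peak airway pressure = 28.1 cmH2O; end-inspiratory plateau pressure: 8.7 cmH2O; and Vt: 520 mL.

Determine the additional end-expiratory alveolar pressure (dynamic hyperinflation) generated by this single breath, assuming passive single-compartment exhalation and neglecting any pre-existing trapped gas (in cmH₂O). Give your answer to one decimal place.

1.2

R = (PIP − Pplat)/V̇ = (28.1 − 8.7) / 0.6833 = 19.4/0.6833 = 28.392 cmH2O·s/L.
C = Vt/(Pplat − PEEP) = 520.0 / (8.7 − 2) = 520.0/6.7 = 77.612 mL/cmH2O.
τ = R × C = 28.392 × 0.07761 L/cmH2O = 2.204 s.
Fraction remaining = e^(−Te/τ) = e^(−3.77/2.204) = 0.1808; trapped volume = 520.0 × 0.1808 = 94.016 mL.
Additional alveolar pressure from trapping ≈ V_trapped / C = 94.016 / 77.612 = 1.211 cmH2O.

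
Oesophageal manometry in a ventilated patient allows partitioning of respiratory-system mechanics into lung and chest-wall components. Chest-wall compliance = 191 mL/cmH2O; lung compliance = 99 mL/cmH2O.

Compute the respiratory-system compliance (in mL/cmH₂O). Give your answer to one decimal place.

65.2

Lung and chest wall are elastances in series: 1/Crs = 1/CL + 1/Ccw.
1/Crs = 1/99 + 1/191 = 0.01534.
Crs = 65.189 mL/cmH2O.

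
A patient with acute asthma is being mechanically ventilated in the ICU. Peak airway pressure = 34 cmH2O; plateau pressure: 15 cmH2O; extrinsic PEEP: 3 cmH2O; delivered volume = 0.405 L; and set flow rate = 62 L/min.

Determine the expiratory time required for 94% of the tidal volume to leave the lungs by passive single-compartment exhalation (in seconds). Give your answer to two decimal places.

1.75

Flow: 62 L/min ÷ 60 = 1.0333 L/s.
R = (PIP − Pplat)/V̇ = (34 − 15) / 1.0333 = 19.0/1.0333 = 18.388 cmH2O·s/L.
C = Vt/(Pplat − PEEP) = 405.0 / (15 − 3) = 405.0/12.0 = 33.75 mL/cmH2O.
τ = R × C = 18.388 × 0.03375 L/cmH2O = 0.6206 s.
t = −τ·ln(1 − 0.94) = −0.6206·ln(0.06) = 1.746 s.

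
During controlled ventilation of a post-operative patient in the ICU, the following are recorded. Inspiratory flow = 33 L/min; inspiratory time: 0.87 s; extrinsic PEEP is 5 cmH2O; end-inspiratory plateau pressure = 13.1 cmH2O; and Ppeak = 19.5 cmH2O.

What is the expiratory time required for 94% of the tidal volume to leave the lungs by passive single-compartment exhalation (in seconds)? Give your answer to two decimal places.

Flow: 33 L/min ÷ 60 = 0.55 L/s.
Vt = flow × Ti = 0.55 L/s × 0.87 s × 1000 mL/L = 478.5 mL.
R = (PIP − Pplat)/V̇ = (19.5 − 13.1) / 0.55 = 6.4/0.55 = 11.636 cmH2O·s/L.
C = Vt/(Pplat − PEEP) = 478.5 / (13.1 − 5) = 478.5/8.1 = 59.074 mL/cmH2O.
τ = R × C = 11.636 × 0.05907 L/cmH2O = 0.6873 s.
t = −τ·ln(1 − 0.94) = −0.6873·ln(0.06) = 1.934 s.

1.93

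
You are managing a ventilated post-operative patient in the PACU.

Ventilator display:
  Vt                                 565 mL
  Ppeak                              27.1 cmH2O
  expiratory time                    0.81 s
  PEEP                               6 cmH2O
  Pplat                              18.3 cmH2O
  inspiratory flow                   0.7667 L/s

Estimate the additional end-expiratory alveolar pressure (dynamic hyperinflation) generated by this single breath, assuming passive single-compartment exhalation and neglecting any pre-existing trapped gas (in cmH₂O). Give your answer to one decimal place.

R = (PIP − Pplat)/V̇ = (27.1 − 18.3) / 0.7667 = 8.8/0.7667 = 11.478 cmH2O·s/L.
C = Vt/(Pplat − PEEP) = 565.0 / (18.3 − 6) = 565.0/12.3 = 45.935 mL/cmH2O.
τ = R × C = 11.478 × 0.04594 L/cmH2O = 0.5273 s.
Fraction remaining = e^(−Te/τ) = e^(−0.81/0.5273) = 0.2152; trapped volume = 565.0 × 0.2152 = 121.59 mL.
Additional alveolar pressure from trapping ≈ V_trapped / C = 121.59 / 45.935 = 2.647 cmH2O.

2.6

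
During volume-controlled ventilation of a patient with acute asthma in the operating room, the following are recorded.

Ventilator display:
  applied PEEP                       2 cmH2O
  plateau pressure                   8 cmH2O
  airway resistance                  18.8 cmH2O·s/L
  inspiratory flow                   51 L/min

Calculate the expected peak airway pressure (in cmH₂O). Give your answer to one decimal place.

Flow: 51 L/min ÷ 60 = 0.85 L/s.
PIP = Pplat + Raw × flow = 8 + 18.8 × 0.85 = 8 + 15.98 = 23.98 cmH2O.

24.0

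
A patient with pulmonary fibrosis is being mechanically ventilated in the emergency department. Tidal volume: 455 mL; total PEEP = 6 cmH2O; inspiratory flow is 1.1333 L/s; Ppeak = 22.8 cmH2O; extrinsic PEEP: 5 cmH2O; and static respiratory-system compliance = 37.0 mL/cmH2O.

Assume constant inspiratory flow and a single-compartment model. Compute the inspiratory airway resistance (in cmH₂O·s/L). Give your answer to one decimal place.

Total PEEP = 6 cmH2O (set 5 + intrinsic 1); this is the baseline alveolar pressure.
Equation of motion (constant flow): PIP = Vt/C + R·V̇ + PEEP.
R·V̇ = PIP − Vt/C − PEEP = 22.8 − 455/37.0 − 6 = 22.8 − 12.297 − 6 = 4.503 cmH2O.
R = 4.503 / 1.1333 = 3.973 cmH2O·s/L.

4.0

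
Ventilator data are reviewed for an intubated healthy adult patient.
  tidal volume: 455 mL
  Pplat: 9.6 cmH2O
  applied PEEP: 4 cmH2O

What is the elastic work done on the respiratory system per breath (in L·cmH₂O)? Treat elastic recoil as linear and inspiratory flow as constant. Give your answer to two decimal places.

Elastic work ≈ ½ × (Pplat − PEEP) × Vt = 0.5 × (9.6 − 4) × 0.455 L = 0.5 × 5.6 × 0.455 = 1.274 L·cmH2O.

1.27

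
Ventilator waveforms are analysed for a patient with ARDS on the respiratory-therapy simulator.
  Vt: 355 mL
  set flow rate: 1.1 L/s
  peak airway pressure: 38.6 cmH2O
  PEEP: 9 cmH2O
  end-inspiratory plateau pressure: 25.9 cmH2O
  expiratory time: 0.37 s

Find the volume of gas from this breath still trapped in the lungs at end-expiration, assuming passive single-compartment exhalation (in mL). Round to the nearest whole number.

77

R = (PIP − Pplat)/V̇ = (38.6 − 25.9) / 1.1 = 12.7/1.1 = 11.545 cmH2O·s/L.
C = Vt/(Pplat − PEEP) = 355.0 / (25.9 − 9) = 355.0/16.9 = 21.006 mL/cmH2O.
τ = R × C = 11.545 × 0.02101 L/cmH2O = 0.2426 s.
Fraction remaining = e^(−Te/τ) = e^(−0.37/0.2426) = 0.2176.
Trapped volume = 355.0 × 0.2176 = 77.248 mL.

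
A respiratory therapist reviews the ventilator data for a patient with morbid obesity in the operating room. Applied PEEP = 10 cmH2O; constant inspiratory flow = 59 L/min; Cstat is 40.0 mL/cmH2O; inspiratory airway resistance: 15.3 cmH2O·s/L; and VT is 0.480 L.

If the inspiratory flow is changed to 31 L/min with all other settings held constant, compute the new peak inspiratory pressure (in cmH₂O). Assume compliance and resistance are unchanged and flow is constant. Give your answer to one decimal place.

Flow: 59 L/min ÷ 60 = 0.9833 L/s.
New flow: 31 L/min ÷ 60 = 0.5167 L/s.
PIP = Vt/C + R·V̇ + PEEP (constant-flow equation of motion).
Only the resistive term changes: ΔPIP = R × ΔV̇ = 15.3 × (0.5167 − 0.9833) = 15.3 × -0.4666 = -7.139 cmH2O.
Original PIP = 480/40.0 + 15.3×0.9833 + 10 = 37.044 cmH2O; new PIP = 37.044 + (-7.139) = 29.905 cmH2O.

29.9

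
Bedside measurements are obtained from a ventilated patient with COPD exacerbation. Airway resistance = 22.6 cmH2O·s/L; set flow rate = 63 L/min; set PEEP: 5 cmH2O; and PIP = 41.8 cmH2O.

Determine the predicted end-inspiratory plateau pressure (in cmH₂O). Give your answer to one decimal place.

Flow: 63 L/min ÷ 60 = 1.05 L/s.
Pplat = PIP − Raw × flow = 41.8 − 22.6 × 1.05 = 41.8 − 23.73 = 18.07 cmH2O.

18.1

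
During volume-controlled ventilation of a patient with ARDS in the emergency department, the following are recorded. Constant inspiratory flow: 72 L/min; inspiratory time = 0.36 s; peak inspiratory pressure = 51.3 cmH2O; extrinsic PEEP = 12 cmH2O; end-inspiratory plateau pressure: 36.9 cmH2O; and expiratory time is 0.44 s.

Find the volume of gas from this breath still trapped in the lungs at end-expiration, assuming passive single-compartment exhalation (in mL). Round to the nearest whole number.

52

Flow: 72 L/min ÷ 60 = 1.2 L/s.
Vt = flow × Ti = 1.2 L/s × 0.36 s × 1000 mL/L = 432.0 mL.
R = (PIP − Pplat)/V̇ = (51.3 − 36.9) / 1.2 = 14.4/1.2 = 12.0 cmH2O·s/L.
C = Vt/(Pplat − PEEP) = 432.0 / (36.9 − 12) = 432.0/24.9 = 17.349 mL/cmH2O.
τ = R × C = 12.0 × 0.01735 L/cmH2O = 0.2082 s.
Fraction remaining = e^(−Te/τ) = e^(−0.44/0.2082) = 0.1208.
Trapped volume = 432.0 × 0.1208 = 52.186 mL.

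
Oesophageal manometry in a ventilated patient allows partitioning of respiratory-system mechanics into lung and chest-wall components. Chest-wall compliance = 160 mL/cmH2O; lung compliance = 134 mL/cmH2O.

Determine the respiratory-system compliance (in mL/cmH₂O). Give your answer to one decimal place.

72.9

Lung and chest wall are elastances in series: 1/Crs = 1/CL + 1/Ccw.
1/Crs = 1/134 + 1/160 = 0.01371.
Crs = 72.939 mL/cmH2O.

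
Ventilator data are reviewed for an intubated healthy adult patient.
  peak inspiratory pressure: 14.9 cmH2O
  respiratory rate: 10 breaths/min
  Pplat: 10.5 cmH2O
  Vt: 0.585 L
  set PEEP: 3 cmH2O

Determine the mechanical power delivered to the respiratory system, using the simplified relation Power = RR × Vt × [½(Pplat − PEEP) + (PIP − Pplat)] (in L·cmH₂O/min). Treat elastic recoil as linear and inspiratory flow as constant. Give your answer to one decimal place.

Per-breath work = Vt × [½(Pplat−PEEP) + (PIP−Pplat)] = 0.585 × [0.5×7.5 + 4.4] = 0.585 × 8.15 = 4.768 L·cmH2O.
Power = 10 × 4.768 = 47.68 L·cmH2O/min.

47.7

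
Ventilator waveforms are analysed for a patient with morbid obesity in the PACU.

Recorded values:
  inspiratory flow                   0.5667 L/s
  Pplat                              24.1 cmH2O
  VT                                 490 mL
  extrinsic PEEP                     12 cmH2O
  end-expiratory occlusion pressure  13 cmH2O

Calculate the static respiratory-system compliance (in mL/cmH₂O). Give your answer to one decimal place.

44.1

End-expiratory occlusion gives total PEEP = 13 cmH2O (intrinsic PEEP = 13 − 12 = 1). Use total PEEP for the elastic gradient.
Cstat = Vt / (Pplat − PEEPtotal) = 490 / (24.1 − 13) = 490 / 11.1 = 44.144 mL/cmH2O.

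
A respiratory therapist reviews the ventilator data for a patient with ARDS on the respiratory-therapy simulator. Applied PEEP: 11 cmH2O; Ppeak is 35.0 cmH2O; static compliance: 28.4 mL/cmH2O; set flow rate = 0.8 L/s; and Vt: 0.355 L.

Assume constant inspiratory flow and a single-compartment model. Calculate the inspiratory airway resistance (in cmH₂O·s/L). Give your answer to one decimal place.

Equation of motion (constant flow): PIP = Vt/C + R·V̇ + PEEP.
R·V̇ = PIP − Vt/C − PEEP = 35.0 − 355/28.4 − 11 = 35.0 − 12.5 − 11 = 11.5 cmH2O.
R = 11.5 / 0.8 = 14.375 cmH2O·s/L.

14.4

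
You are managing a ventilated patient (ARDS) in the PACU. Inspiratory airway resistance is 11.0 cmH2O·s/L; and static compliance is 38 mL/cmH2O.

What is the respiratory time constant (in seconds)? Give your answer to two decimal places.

0.42

τ = R × C = 11.0 × 38 mL/cmH2O = 11.0 × 0.038 L/cmH2O = 0.418 s.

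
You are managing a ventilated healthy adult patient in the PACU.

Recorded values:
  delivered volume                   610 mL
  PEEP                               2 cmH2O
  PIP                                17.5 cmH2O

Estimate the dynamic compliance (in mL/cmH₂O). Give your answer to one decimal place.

Dynamic compliance = Vt / (PIP − PEEP) = 610 / (17.5 − 2) = 610 / 15.5 = 39.355 mL/cmH2O.

39.4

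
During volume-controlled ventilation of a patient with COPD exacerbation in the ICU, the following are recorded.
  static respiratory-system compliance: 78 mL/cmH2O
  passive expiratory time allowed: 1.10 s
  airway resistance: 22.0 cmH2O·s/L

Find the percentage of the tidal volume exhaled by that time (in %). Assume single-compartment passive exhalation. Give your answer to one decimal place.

τ = R × C = 22.0 × 78 mL/cmH2O = 22.0 × 0.078 L/cmH2O = 1.716 s.
Passive exhalation: V(t)/V₀ = e^(−t/τ) = e^(−1.10/1.716) = 0.5268.
Fraction exhaled = 1 − 0.5268 = 0.4732 → 47.32%.

47.3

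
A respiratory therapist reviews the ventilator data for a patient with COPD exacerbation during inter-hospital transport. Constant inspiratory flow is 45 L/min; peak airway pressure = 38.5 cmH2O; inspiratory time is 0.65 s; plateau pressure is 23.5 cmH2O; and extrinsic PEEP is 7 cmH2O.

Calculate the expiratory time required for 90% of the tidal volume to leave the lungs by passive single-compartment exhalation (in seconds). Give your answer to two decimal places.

Flow: 45 L/min ÷ 60 = 0.75 L/s.
Vt = flow × Ti = 0.75 L/s × 0.65 s × 1000 mL/L = 487.5 mL.
R = (PIP − Pplat)/V̇ = (38.5 − 23.5) / 0.75 = 15.0/0.75 = 20.0 cmH2O·s/L.
C = Vt/(Pplat − PEEP) = 487.5 / (23.5 − 7) = 487.5/16.5 = 29.545 mL/cmH2O.
τ = R × C = 20.0 × 0.02955 L/cmH2O = 0.591 s.
t = −τ·ln(1 − 0.90) = −0.591·ln(0.1) = 1.361 s.

1.36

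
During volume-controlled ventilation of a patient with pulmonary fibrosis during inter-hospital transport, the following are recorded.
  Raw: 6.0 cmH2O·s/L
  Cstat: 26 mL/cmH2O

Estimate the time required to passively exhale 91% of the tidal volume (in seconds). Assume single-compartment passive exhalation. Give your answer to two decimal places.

0.38

τ = R × C = 6.0 × 26 mL/cmH2O = 6.0 × 0.026 L/cmH2O = 0.156 s.
Exhaled fraction f = 1 − e^(−t/τ) → t = −τ·ln(1 − f) = −0.156·ln(0.09) = 0.3756 s.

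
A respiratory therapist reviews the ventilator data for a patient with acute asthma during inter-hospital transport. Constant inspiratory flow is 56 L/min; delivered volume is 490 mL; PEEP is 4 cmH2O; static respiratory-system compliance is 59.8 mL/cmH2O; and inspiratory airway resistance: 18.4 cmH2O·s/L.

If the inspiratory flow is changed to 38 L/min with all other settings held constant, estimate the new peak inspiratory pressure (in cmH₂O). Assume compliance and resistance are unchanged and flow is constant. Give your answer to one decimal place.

Flow: 56 L/min ÷ 60 = 0.9333 L/s.
New flow: 38 L/min ÷ 60 = 0.6333 L/s.
PIP = Vt/C + R·V̇ + PEEP (constant-flow equation of motion).
Only the resistive term changes: ΔPIP = R × ΔV̇ = 18.4 × (0.6333 − 0.9333) = 18.4 × -0.3 = -5.52 cmH2O.
Original PIP = 490/59.8 + 18.4×0.9333 + 4 = 29.367 cmH2O; new PIP = 29.367 + (-5.52) = 23.847 cmH2O.

23.8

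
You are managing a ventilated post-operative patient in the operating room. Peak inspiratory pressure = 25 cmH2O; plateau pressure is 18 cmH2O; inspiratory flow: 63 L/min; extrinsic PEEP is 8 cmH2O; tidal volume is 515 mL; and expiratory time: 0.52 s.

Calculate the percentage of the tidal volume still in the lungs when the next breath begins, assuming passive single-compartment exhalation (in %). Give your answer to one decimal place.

Flow: 63 L/min ÷ 60 = 1.05 L/s.
R = (PIP − Pplat)/V̇ = (25 − 18) / 1.05 = 7.0/1.05 = 6.667 cmH2O·s/L.
C = Vt/(Pplat − PEEP) = 515.0 / (18 − 8) = 515.0/10.0 = 51.5 mL/cmH2O.
τ = R × C = 6.667 × 0.0515 L/cmH2O = 0.3434 s.
Fraction remaining at end-expiration = e^(−Te/τ) = e^(−0.52/0.3434) = 0.22 → 22.0%.

22.0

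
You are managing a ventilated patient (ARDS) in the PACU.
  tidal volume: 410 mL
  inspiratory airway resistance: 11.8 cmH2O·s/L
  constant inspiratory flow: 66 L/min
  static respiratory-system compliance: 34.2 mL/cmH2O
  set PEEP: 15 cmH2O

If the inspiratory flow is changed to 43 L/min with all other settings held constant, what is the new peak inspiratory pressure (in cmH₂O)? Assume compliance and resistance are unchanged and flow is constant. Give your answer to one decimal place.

Flow: 66 L/min ÷ 60 = 1.1 L/s.
New flow: 43 L/min ÷ 60 = 0.7167 L/s.
PIP = Vt/C + R·V̇ + PEEP (constant-flow equation of motion).
Only the resistive term changes: ΔPIP = R × ΔV̇ = 11.8 × (0.7167 − 1.1) = 11.8 × -0.3833 = -4.523 cmH2O.
Original PIP = 410/34.2 + 11.8×1.1 + 15 = 39.968 cmH2O; new PIP = 39.968 + (-4.523) = 35.445 cmH2O.

35.4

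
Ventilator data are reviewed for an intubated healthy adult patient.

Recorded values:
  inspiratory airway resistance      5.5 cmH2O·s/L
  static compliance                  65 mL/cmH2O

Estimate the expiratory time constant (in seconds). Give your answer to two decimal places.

0.36

τ = R × C = 5.5 × 65 mL/cmH2O = 5.5 × 0.065 L/cmH2O = 0.3575 s.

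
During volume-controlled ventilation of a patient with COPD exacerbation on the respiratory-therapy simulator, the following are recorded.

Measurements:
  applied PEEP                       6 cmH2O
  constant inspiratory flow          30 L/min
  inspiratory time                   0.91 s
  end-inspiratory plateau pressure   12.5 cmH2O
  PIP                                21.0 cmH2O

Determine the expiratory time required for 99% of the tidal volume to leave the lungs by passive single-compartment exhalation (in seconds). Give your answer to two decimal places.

Flow: 30 L/min ÷ 60 = 0.5 L/s.
Vt = flow × Ti = 0.5 L/s × 0.91 s × 1000 mL/L = 455.0 mL.
R = (PIP − Pplat)/V̇ = (21.0 − 12.5) / 0.5 = 8.5/0.5 = 17.0 cmH2O·s/L.
C = Vt/(Pplat − PEEP) = 455.0 / (12.5 − 6) = 455.0/6.5 = 70.0 mL/cmH2O.
τ = R × C = 17.0 × 0.07 L/cmH2O = 1.19 s.
t = −τ·ln(1 − 0.99) = −1.19·ln(0.01) = 5.48 s.

5.48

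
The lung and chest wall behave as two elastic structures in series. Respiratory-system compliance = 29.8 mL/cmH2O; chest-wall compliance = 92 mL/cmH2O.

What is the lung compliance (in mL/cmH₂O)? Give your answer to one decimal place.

44.1

1/CL = 1/Crs − 1/Ccw.
1/CL = 1/29.8 − 1/92 = 0.02269.
CL = 44.072 mL/cmH2O.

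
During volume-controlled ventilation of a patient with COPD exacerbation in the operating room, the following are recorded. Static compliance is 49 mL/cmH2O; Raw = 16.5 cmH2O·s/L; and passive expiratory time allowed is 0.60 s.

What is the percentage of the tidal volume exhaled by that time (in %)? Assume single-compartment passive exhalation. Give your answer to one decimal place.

τ = R × C = 16.5 × 49 mL/cmH2O = 16.5 × 0.049 L/cmH2O = 0.8085 s.
Passive exhalation: V(t)/V₀ = e^(−t/τ) = e^(−0.60/0.8085) = 0.4761.
Fraction exhaled = 1 − 0.4761 = 0.5239 → 52.39%.

52.4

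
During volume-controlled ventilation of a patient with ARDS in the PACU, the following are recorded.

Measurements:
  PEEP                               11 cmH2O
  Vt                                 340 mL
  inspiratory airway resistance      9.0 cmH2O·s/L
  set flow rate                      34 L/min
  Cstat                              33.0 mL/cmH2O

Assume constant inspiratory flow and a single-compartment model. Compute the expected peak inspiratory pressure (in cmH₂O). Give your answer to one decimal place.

26.4

Flow: 34 L/min ÷ 60 = 0.5667 L/s.
Equation of motion (constant flow): PIP = Vt/C + R·V̇ + PEEP.
PIP = 340/33.0 + 9.0×0.5667 + 11 = 10.303 + 5.1 + 11 = 26.403 cmH2O.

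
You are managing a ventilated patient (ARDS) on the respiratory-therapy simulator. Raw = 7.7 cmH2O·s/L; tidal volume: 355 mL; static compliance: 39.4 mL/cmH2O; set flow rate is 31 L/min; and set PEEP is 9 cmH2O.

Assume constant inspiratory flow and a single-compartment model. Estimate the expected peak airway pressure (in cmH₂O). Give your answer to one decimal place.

22.0

Flow: 31 L/min ÷ 60 = 0.5167 L/s.
Equation of motion (constant flow): PIP = Vt/C + R·V̇ + PEEP.
PIP = 355/39.4 + 7.7×0.5167 + 9 = 9.01 + 3.979 + 9 = 21.989 cmH2O.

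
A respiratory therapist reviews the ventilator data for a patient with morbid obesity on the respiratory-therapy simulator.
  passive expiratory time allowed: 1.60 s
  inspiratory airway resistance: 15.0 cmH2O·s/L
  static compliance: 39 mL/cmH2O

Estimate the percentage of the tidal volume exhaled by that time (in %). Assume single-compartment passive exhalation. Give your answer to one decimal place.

93.5

τ = R × C = 15.0 × 39 mL/cmH2O = 15.0 × 0.039 L/cmH2O = 0.585 s.
Passive exhalation: V(t)/V₀ = e^(−t/τ) = e^(−1.60/0.585) = 0.06489.
Fraction exhaled = 1 − 0.06489 = 0.9351 → 93.51%.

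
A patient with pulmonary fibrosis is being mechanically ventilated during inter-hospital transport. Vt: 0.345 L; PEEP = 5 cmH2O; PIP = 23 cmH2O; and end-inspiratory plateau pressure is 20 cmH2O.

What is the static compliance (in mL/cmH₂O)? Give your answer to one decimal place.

23.0

Cstat = Vt / (Pplat − PEEP) = 345 / (20 − 5) = 345 / 15.0 = 23.0 mL/cmH2O.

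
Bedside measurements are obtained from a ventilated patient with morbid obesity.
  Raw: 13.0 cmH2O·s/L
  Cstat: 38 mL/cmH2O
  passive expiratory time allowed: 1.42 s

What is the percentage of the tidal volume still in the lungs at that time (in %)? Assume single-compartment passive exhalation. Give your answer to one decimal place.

τ = R × C = 13.0 × 38 mL/cmH2O = 13.0 × 0.038 L/cmH2O = 0.494 s.
Passive exhalation: V(t)/V₀ = e^(−t/τ) = e^(−1.42/0.494) = 0.05644.
Fraction remaining = 0.05644 → 5.644%.

5.6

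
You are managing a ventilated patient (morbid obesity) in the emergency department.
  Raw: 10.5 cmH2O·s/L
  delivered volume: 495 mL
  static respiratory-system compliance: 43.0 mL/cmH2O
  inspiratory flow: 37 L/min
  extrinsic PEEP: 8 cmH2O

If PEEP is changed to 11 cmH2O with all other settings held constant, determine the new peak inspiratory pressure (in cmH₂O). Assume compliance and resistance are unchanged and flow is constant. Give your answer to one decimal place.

29.0

Flow: 37 L/min ÷ 60 = 0.6167 L/s.
PIP = Vt/C + R·V̇ + PEEP (constant-flow equation of motion).
Only the baseline term changes: ΔPIP = ΔPEEP = 11 − 8 = 3.0 cmH2O.
Original PIP = 495/43.0 + 10.5×0.6167 + 8 = 25.987 cmH2O; new PIP = 25.987 + (3.0) = 28.987 cmH2O.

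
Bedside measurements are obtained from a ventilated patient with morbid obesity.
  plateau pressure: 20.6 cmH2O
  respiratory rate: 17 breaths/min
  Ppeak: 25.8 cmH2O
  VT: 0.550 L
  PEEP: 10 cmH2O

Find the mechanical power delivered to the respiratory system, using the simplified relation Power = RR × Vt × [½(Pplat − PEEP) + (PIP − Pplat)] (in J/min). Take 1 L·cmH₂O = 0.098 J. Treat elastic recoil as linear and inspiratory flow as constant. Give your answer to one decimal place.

Per-breath work = Vt × [½(Pplat−PEEP) + (PIP−Pplat)] = 0.550 × [0.5×10.6 + 5.2] = 0.550 × 10.5 = 5.775 L·cmH2O.
Power = 17 × 5.775 = 98.175 L·cmH2O/min.
× 0.098 J/(L·cmH2O) → 9.621 J/min.

9.6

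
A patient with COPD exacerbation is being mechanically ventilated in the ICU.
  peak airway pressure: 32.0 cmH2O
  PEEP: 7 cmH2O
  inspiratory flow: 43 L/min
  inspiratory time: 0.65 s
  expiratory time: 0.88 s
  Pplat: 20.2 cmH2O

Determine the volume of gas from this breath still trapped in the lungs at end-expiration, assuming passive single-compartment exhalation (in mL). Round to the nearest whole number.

Flow: 43 L/min ÷ 60 = 0.7167 L/s.
Vt = flow × Ti = 0.7167 L/s × 0.65 s × 1000 mL/L = 465.86 mL.
R = (PIP − Pplat)/V̇ = (32.0 − 20.2) / 0.7167 = 11.8/0.7167 = 16.464 cmH2O·s/L.
C = Vt/(Pplat − PEEP) = 465.86 / (20.2 − 7) = 465.86/13.2 = 35.292 mL/cmH2O.
τ = R × C = 16.464 × 0.03529 L/cmH2O = 0.581 s.
Fraction remaining = e^(−Te/τ) = e^(−0.88/0.581) = 0.2199.
Trapped volume = 465.86 × 0.2199 = 102.44 mL.

102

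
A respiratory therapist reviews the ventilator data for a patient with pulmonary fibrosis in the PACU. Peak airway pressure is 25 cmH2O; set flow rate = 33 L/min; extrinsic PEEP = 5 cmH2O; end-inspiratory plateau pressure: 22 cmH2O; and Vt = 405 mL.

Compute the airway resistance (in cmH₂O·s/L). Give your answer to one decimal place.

Flow: 33 L/min ÷ 60 = 0.55 L/s.
Raw = (PIP − Pplat) / flow = (25 − 22) / 0.55 = 3.0 / 0.55 = 5.455 cmH2O·s/L.

5.5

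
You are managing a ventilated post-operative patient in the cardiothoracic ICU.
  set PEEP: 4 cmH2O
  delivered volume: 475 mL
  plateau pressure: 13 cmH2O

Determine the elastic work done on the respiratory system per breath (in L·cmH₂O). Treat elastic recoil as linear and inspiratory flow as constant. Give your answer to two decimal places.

Elastic work ≈ ½ × (Pplat − PEEP) × Vt = 0.5 × (13 − 4) × 0.475 L = 0.5 × 9.0 × 0.475 = 2.138 L·cmH2O.

2.14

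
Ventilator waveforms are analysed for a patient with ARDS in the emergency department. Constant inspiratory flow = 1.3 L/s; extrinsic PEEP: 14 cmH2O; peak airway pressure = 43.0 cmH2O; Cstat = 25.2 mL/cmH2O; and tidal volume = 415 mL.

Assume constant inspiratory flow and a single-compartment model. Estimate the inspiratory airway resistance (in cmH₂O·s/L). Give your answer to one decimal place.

Equation of motion (constant flow): PIP = Vt/C + R·V̇ + PEEP.
R·V̇ = PIP − Vt/C − PEEP = 43.0 − 415/25.2 − 14 = 43.0 − 16.468 − 14 = 12.532 cmH2O.
R = 12.532 / 1.3 = 9.64 cmH2O·s/L.

9.6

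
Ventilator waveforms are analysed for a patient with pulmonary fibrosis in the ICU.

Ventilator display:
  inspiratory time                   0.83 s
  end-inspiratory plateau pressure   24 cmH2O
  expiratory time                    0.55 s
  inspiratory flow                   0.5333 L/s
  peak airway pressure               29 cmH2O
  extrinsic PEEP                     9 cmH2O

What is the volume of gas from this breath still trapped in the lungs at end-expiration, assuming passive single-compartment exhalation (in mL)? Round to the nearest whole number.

61

Vt = flow × Ti = 0.5333 L/s × 0.83 s × 1000 mL/L = 442.64 mL.
R = (PIP − Pplat)/V̇ = (29 − 24) / 0.5333 = 5.0/0.5333 = 9.376 cmH2O·s/L.
C = Vt/(Pplat − PEEP) = 442.64 / (24 − 9) = 442.64/15.0 = 29.509 mL/cmH2O.
τ = R × C = 9.376 × 0.02951 L/cmH2O = 0.2767 s.
Fraction remaining = e^(−Te/τ) = e^(−0.55/0.2767) = 0.137.
Trapped volume = 442.64 × 0.137 = 60.642 mL.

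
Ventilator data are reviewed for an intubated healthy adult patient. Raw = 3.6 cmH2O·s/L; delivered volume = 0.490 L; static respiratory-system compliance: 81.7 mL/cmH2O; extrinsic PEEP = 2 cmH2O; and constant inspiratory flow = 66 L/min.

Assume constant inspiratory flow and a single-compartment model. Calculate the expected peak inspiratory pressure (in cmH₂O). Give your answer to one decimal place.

Flow: 66 L/min ÷ 60 = 1.1 L/s.
Equation of motion (constant flow): PIP = Vt/C + R·V̇ + PEEP.
PIP = 490/81.7 + 3.6×1.1 + 2 = 5.998 + 3.96 + 2 = 11.958 cmH2O.

12.0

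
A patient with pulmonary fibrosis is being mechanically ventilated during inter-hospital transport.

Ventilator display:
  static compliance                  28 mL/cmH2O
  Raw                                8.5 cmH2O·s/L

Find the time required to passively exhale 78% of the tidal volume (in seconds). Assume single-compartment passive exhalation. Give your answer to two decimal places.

τ = R × C = 8.5 × 28 mL/cmH2O = 8.5 × 0.028 L/cmH2O = 0.238 s.
Exhaled fraction f = 1 − e^(−t/τ) → t = −τ·ln(1 − f) = −0.238·ln(0.22) = 0.3604 s.

0.36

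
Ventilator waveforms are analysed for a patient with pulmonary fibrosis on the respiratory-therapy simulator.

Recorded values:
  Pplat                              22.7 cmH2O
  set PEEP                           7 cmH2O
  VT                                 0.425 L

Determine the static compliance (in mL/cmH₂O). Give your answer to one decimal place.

Cstat = Vt / (Pplat − PEEP) = 425 / (22.7 − 7) = 425 / 15.7 = 27.07 mL/cmH2O.

27.1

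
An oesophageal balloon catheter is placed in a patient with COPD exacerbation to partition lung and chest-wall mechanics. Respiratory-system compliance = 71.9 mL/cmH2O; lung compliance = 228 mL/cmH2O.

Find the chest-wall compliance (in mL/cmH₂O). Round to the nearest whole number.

1/Ccw = 1/Crs − 1/CL.
1/Ccw = 1/71.9 − 1/228 = 0.009522.
Ccw = 105.02 mL/cmH2O.

105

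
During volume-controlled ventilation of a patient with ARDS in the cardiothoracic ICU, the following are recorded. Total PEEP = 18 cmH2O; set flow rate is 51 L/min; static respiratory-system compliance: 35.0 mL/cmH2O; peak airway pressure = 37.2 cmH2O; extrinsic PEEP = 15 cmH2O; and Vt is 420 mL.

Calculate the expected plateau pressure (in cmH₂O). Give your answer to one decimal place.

End-expiratory occlusion gives total PEEP = 18 cmH2O (intrinsic PEEP = 18 − 15 = 3). Use total PEEP for the elastic gradient.
Pplat = PEEPtotal + Vt / Cstat = 18 + 420 / 35.0 = 18 + 12.0 = 30.0 cmH2O.

30.0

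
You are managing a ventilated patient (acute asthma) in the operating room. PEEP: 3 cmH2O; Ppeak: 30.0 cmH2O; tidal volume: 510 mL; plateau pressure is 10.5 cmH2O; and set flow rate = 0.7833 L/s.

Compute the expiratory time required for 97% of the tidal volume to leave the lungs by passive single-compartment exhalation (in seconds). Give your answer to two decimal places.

R = (PIP − Pplat)/V̇ = (30.0 − 10.5) / 0.7833 = 19.5/0.7833 = 24.895 cmH2O·s/L.
C = Vt/(Pplat − PEEP) = 510.0 / (10.5 − 3) = 510.0/7.5 = 68.0 mL/cmH2O.
τ = R × C = 24.895 × 0.068 L/cmH2O = 1.693 s.
t = −τ·ln(1 − 0.97) = −1.693·ln(0.03) = 5.937 s.

5.94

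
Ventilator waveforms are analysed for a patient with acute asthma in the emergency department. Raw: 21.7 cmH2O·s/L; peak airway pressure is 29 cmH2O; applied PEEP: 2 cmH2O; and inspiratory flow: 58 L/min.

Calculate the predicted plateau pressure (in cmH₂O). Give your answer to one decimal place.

Flow: 58 L/min ÷ 60 = 0.9667 L/s.
Pplat = PIP − Raw × flow = 29 − 21.7 × 0.9667 = 29 − 20.977 = 8.023 cmH2O.

8.0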